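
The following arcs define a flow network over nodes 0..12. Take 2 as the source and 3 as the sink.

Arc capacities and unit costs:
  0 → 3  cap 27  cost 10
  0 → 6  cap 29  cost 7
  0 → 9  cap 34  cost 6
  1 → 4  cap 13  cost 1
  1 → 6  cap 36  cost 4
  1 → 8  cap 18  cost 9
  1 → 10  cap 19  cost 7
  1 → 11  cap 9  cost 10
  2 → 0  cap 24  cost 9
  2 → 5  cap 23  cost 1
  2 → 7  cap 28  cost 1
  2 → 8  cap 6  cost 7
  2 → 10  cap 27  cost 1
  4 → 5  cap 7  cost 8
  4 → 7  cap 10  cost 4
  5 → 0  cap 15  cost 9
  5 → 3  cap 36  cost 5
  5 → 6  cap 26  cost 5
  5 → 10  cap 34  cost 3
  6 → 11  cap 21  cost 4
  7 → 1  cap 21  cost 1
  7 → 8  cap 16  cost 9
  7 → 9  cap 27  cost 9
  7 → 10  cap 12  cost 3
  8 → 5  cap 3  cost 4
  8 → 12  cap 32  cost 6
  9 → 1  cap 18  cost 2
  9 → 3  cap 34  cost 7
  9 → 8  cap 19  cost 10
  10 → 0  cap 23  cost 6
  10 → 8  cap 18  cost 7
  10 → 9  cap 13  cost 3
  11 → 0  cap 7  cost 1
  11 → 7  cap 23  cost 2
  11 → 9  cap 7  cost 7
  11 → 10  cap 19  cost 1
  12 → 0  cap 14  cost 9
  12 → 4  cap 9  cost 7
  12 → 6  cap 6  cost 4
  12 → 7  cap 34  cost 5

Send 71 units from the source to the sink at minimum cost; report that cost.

shortest-cost path #1: 2→5→3 push 23 @ unit cost 6 (adds 138)
shortest-cost path #2: 2→10→9→3 push 13 @ unit cost 11 (adds 143)
shortest-cost path #3: 2→8→5→3 push 3 @ unit cost 16 (adds 48)
shortest-cost path #4: 2→7→1→4→5→3 push 7 @ unit cost 16 (adds 112)
shortest-cost path #5: 2→7→9→3 push 21 @ unit cost 17 (adds 357)
shortest-cost path #6: 2→10→0→3 push 4 @ unit cost 17 (adds 68)
total cost = 866

Minimum cost for 71 units: 866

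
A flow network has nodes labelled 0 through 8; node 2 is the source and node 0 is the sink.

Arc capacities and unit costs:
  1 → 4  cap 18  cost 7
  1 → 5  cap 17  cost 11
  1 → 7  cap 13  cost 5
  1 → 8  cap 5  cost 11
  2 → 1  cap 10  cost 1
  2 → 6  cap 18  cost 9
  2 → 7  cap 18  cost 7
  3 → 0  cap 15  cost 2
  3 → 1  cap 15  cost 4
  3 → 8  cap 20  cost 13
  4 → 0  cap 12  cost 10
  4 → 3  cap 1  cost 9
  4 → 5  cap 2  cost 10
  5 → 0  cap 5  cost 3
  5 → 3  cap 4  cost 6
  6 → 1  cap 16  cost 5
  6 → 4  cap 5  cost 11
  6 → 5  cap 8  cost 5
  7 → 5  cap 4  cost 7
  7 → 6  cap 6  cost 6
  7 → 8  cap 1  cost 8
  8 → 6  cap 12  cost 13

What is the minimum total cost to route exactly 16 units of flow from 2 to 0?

Minimum cost for 16 units: 287

shortest-cost path #1: 2→1→5→0 push 5 @ unit cost 15 (adds 75)
shortest-cost path #2: 2→1→4→0 push 5 @ unit cost 18 (adds 90)
shortest-cost path #3: 2→6→5→1→4→0 push 5 @ unit cost 20 (adds 100)
shortest-cost path #4: 2→6→5→3→0 push 1 @ unit cost 22 (adds 22)
total cost = 287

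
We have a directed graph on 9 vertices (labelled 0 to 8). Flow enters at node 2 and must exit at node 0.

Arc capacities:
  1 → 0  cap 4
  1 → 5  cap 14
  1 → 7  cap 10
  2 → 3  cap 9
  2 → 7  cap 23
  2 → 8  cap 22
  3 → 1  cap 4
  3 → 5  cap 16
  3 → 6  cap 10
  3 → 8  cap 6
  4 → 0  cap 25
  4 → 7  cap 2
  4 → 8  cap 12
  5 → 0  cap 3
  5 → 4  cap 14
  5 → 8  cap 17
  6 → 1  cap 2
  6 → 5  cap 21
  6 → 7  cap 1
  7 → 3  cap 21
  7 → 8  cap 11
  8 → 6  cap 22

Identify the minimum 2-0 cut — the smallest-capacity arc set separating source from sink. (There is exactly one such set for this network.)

Min-cut arcs: {(1,0), (5,0), (5,4)} (total capacity 21)

augment #1: 2→3→1→0 push 4
augment #2: 2→3→5→0 push 3
augment #3: 2→3→5→4→0 push 2
augment #4: 2→7→3→5→4→0 push 11
augment #5: 2→8→6→5→4→0 push 1
max flow = 21; residual-reachable set from 2 gives S-side
cut edges (S→T): {(1,0), (5,0), (5,4)} total cap 21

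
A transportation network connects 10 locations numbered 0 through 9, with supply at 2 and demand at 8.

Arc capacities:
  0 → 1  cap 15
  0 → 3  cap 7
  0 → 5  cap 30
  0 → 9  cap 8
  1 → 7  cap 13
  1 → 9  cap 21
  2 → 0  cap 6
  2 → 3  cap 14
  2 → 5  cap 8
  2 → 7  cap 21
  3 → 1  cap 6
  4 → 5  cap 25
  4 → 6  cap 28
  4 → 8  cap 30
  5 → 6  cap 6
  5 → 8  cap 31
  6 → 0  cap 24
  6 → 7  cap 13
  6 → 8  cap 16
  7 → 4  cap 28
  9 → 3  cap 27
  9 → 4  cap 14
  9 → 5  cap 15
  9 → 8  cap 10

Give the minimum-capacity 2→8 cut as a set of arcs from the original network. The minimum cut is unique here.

Min-cut arcs: {(2,0), (2,5), (2,7), (3,1)} (total capacity 41)

augment #1: 2→5→8 push 8
augment #2: 2→0→5→8 push 6
augment #3: 2→7→4→8 push 21
augment #4: 2→3→1→9→8 push 6
max flow = 41; residual-reachable set from 2 gives S-side
cut edges (S→T): {(2,0), (2,5), (2,7), (3,1)} total cap 41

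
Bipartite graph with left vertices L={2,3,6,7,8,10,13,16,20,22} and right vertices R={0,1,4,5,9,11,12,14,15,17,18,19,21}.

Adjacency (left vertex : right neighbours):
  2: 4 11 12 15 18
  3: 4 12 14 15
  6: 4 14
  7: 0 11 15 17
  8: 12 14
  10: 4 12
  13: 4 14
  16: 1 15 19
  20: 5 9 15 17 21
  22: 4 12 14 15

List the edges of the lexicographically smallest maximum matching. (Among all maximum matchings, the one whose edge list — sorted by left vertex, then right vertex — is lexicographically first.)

|M| = 8 (so the lex-smallest maximum matching has 8 edges)
process left vertices in ascending order; for each, take the smallest-labelled available neighbour that still permits 8 edges overall, or leave it unmatched if none does
lex-smallest matching: {2-11, 3-4, 6-14, 7-0, 8-12, 16-1, 20-5, 22-15}

Lex-smallest maximum matching: {(2,11), (3,4), (6,14), (7,0), (8,12), (16,1), (20,5), (22,15)}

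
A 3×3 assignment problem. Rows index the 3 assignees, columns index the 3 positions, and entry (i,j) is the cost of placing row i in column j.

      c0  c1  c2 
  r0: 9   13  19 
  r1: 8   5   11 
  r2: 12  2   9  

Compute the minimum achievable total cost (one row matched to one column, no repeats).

Minimum assignment cost: 22

optimal assignment: row0→col0 (cost 9), row1→col2 (cost 11), row2→col1 (cost 2)
total = 9 + 11 + 2 = 22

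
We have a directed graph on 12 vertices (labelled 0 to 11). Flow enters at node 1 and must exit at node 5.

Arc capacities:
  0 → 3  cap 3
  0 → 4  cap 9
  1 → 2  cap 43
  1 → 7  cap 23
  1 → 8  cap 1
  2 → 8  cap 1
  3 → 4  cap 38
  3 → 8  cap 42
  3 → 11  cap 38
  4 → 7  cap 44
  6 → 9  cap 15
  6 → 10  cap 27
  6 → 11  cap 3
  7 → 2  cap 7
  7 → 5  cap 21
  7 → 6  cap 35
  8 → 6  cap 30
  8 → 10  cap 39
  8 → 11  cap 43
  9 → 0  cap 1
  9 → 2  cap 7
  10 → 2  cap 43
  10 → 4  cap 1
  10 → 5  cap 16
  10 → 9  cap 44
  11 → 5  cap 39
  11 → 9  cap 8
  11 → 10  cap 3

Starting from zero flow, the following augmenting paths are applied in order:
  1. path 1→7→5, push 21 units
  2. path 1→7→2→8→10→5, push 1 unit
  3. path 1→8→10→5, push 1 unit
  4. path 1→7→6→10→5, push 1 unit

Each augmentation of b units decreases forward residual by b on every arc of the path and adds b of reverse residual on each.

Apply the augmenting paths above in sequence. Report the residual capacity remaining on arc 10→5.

after path 1 (1→7→5, push 21): res(10,5)=16
after path 2 (1→7→2→8→10→5, push 1): res(10,5)=15
after path 3 (1→8→10→5, push 1): res(10,5)=14
after path 4 (1→7→6→10→5, push 1): res(10,5)=13

Residual capacity of (10,5): 13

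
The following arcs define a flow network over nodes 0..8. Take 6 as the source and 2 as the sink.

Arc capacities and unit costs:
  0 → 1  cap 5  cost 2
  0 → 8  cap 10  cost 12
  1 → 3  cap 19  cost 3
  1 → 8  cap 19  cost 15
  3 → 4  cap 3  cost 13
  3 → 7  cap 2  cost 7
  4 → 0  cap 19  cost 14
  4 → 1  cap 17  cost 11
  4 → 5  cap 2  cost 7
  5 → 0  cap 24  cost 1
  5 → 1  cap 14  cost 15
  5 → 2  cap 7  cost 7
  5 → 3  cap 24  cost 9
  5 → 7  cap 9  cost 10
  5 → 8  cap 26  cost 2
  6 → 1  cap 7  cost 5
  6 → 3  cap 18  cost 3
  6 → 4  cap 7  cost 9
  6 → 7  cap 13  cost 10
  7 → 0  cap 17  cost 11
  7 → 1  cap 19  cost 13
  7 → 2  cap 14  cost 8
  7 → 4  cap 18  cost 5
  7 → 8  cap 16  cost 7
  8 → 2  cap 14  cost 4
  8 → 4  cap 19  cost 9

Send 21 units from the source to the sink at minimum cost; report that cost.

shortest-cost path #1: 6→7→2 push 13 @ unit cost 18 (adds 234)
shortest-cost path #2: 6→3→7→2 push 1 @ unit cost 18 (adds 18)
shortest-cost path #3: 6→3→7→8→2 push 1 @ unit cost 21 (adds 21)
shortest-cost path #4: 6→4→5→8→2 push 2 @ unit cost 22 (adds 44)
shortest-cost path #5: 6→1→8→2 push 4 @ unit cost 24 (adds 96)
total cost = 413

Minimum cost for 21 units: 413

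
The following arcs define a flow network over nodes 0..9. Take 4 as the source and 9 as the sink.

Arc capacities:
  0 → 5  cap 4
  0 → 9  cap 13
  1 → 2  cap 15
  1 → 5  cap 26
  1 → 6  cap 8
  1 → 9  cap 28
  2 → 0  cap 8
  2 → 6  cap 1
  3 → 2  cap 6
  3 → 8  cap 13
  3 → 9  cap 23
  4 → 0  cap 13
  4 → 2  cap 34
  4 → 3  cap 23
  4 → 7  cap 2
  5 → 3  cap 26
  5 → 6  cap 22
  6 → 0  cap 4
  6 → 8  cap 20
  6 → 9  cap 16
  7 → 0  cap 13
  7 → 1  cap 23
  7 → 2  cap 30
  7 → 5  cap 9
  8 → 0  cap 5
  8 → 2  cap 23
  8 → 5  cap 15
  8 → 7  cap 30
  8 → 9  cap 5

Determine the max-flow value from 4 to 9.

augment #1: 4→0→9 bottleneck 13, total now 13
augment #2: 4→3→9 bottleneck 23, total now 36
augment #3: 4→2→6→9 bottleneck 1, total now 37
augment #4: 4→7→1→9 bottleneck 2, total now 39
augment #5: 4→2→0→5→6→9 bottleneck 4, total now 43

Maximum flow value: 43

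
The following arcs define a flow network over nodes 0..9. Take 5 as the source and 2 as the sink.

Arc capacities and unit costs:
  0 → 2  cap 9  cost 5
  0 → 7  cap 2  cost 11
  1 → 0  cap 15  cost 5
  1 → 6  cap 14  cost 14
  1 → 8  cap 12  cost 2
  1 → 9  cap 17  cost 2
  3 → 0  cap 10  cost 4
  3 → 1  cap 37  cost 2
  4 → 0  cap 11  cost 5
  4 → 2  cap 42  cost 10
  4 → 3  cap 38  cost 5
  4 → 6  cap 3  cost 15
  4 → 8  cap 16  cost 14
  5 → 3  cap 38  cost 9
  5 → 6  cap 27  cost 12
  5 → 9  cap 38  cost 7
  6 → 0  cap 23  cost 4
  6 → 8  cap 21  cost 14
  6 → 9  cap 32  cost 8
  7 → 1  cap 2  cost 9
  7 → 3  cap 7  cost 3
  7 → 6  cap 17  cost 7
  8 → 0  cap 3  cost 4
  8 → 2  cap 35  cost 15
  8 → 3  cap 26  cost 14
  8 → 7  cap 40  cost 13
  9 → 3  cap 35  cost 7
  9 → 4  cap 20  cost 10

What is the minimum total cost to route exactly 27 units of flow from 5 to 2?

shortest-cost path #1: 5→3→0→2 push 9 @ unit cost 18 (adds 162)
shortest-cost path #2: 5→9→4→2 push 18 @ unit cost 27 (adds 486)
total cost = 648

Minimum cost for 27 units: 648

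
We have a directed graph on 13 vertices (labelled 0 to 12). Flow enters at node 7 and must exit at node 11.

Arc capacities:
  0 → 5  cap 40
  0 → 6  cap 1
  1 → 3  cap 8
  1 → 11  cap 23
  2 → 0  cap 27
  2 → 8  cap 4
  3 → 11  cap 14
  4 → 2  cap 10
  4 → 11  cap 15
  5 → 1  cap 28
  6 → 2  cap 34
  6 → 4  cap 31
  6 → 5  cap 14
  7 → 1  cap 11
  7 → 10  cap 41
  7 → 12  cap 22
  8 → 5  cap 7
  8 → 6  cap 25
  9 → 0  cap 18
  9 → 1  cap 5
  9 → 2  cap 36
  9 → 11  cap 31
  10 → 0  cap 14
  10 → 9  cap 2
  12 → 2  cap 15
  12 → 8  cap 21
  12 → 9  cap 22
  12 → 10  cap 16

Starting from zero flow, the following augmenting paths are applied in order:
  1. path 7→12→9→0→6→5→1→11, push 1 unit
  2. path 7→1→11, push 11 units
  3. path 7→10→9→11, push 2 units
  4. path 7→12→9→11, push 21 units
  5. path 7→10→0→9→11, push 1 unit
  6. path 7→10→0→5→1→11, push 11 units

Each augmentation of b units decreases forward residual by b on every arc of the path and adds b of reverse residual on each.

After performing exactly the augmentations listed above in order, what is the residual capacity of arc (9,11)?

Residual capacity of (9,11): 7

after path 1 (7→12→9→0→6→5→1→11, push 1): res(9,11)=31
after path 2 (7→1→11, push 11): res(9,11)=31
after path 3 (7→10→9→11, push 2): res(9,11)=29
after path 4 (7→12→9→11, push 21): res(9,11)=8
after path 5 (7→10→0→9→11, push 1): res(9,11)=7
after path 6 (7→10→0→5→1→11, push 11): res(9,11)=7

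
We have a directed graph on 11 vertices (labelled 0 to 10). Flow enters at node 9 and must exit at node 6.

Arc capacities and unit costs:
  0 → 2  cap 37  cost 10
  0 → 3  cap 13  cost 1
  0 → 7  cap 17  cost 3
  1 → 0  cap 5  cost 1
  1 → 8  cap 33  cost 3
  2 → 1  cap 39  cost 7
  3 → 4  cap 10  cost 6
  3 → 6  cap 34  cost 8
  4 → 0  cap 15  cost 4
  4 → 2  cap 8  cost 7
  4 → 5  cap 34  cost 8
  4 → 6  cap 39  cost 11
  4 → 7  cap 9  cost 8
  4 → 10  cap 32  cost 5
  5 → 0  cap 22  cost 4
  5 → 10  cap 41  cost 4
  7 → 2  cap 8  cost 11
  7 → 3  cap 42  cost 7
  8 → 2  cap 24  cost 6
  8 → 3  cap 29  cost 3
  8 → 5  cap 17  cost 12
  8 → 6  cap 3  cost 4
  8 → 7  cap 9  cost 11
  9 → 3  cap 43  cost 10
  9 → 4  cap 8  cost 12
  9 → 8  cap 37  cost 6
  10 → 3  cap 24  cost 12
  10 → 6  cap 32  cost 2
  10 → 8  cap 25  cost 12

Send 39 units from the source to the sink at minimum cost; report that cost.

shortest-cost path #1: 9→8→6 push 3 @ unit cost 10 (adds 30)
shortest-cost path #2: 9→8→3→6 push 29 @ unit cost 17 (adds 493)
shortest-cost path #3: 9→3→6 push 5 @ unit cost 18 (adds 90)
shortest-cost path #4: 9→4→10→6 push 2 @ unit cost 19 (adds 38)
total cost = 651

Minimum cost for 39 units: 651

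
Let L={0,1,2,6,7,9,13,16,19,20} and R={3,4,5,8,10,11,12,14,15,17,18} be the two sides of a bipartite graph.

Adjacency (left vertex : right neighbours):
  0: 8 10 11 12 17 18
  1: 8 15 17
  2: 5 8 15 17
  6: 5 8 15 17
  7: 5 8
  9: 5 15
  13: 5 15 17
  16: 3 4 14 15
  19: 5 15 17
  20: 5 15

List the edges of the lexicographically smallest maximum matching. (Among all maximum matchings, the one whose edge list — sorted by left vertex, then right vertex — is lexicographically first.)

Lex-smallest maximum matching: {(0,10), (1,8), (2,5), (6,15), (13,17), (16,3)}

|M| = 6 (so the lex-smallest maximum matching has 6 edges)
process left vertices in ascending order; for each, take the smallest-labelled available neighbour that still permits 6 edges overall, or leave it unmatched if none does
lex-smallest matching: {0-10, 1-8, 2-5, 6-15, 13-17, 16-3}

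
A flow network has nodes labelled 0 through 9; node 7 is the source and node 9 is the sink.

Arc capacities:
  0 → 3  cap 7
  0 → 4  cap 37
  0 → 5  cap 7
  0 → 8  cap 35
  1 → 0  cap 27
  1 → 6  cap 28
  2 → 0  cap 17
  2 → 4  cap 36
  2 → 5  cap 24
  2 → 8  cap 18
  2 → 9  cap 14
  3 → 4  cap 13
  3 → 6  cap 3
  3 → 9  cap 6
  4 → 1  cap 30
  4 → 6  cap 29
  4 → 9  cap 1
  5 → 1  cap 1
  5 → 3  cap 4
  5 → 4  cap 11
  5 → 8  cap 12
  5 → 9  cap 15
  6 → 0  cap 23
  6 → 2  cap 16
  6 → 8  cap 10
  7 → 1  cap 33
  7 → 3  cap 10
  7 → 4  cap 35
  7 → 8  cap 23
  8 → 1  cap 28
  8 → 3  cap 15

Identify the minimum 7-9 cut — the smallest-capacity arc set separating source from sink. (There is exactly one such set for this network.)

augment #1: 7→3→9 push 6
augment #2: 7→4→9 push 1
augment #3: 7→1→0→5→9 push 7
augment #4: 7→1→6→2→9 push 14
augment #5: 7→1→6→2→5→9 push 2
max flow = 30; residual-reachable set from 7 gives S-side
cut edges (S→T): {(0,5), (3,9), (4,9), (6,2)} total cap 30

Min-cut arcs: {(0,5), (3,9), (4,9), (6,2)} (total capacity 30)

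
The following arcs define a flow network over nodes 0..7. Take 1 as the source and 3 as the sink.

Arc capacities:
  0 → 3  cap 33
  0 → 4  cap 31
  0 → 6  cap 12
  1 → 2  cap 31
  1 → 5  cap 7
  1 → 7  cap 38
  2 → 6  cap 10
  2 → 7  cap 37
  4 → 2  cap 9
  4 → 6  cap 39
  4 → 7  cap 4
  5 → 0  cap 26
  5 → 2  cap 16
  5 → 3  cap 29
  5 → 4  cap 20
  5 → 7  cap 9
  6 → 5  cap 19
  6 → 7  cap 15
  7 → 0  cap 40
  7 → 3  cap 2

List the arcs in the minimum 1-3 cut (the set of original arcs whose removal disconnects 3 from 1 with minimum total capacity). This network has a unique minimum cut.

Min-cut arcs: {(1,5), (2,6), (7,0), (7,3)} (total capacity 59)

augment #1: 1→5→3 push 7
augment #2: 1→7→3 push 2
augment #3: 1→7→0→3 push 33
augment #4: 1→2→6→5→3 push 10
augment #5: 1→7→0→6→5→3 push 3
augment #6: 1→2→7→0→6→5→3 push 4
max flow = 59; residual-reachable set from 1 gives S-side
cut edges (S→T): {(1,5), (2,6), (7,0), (7,3)} total cap 59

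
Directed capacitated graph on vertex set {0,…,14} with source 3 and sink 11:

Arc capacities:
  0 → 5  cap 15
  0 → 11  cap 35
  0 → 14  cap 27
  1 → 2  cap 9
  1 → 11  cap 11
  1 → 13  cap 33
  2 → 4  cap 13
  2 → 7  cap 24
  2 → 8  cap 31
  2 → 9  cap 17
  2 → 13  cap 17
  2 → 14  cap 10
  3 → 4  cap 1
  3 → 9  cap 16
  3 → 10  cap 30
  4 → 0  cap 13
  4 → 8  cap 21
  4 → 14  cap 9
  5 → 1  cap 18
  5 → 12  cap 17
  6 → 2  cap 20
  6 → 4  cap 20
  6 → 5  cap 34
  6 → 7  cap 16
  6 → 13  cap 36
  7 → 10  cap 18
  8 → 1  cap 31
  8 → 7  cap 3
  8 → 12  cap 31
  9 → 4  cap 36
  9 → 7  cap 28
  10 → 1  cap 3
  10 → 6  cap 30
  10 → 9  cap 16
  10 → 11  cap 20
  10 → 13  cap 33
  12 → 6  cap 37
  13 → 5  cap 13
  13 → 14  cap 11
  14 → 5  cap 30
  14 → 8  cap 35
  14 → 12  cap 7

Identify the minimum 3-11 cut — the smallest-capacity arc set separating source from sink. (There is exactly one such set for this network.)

Min-cut arcs: {(1,11), (4,0), (10,11)} (total capacity 44)

augment #1: 3→10→11 push 20
augment #2: 3→4→0→11 push 1
augment #3: 3→10→1→11 push 3
augment #4: 3→9→4→0→11 push 12
augment #5: 3→9→4→8→1→11 push 4
augment #6: 3→10→6→5→1→11 push 4
max flow = 44; residual-reachable set from 3 gives S-side
cut edges (S→T): {(1,11), (4,0), (10,11)} total cap 44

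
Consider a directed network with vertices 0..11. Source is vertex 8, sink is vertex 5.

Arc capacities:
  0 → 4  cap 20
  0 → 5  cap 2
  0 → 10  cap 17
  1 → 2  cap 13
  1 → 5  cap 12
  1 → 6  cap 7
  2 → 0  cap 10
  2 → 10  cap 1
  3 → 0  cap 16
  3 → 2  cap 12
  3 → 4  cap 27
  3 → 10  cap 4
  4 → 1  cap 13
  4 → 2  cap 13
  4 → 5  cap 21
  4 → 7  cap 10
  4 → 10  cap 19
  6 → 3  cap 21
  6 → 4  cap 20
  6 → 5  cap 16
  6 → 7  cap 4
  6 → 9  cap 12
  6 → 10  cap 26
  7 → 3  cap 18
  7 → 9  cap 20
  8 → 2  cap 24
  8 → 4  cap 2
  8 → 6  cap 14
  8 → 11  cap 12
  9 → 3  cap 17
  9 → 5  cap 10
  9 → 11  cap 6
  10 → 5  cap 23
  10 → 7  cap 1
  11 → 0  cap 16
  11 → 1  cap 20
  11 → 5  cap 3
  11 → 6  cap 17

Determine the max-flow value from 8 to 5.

Maximum flow value: 39

augment #1: 8→4→5 bottleneck 2, total now 2
augment #2: 8→6→5 bottleneck 14, total now 16
augment #3: 8→11→5 bottleneck 3, total now 19
augment #4: 8→2→0→5 bottleneck 2, total now 21
augment #5: 8→2→10→5 bottleneck 1, total now 22
augment #6: 8→11→1→5 bottleneck 9, total now 31
augment #7: 8→2→0→4→5 bottleneck 8, total now 39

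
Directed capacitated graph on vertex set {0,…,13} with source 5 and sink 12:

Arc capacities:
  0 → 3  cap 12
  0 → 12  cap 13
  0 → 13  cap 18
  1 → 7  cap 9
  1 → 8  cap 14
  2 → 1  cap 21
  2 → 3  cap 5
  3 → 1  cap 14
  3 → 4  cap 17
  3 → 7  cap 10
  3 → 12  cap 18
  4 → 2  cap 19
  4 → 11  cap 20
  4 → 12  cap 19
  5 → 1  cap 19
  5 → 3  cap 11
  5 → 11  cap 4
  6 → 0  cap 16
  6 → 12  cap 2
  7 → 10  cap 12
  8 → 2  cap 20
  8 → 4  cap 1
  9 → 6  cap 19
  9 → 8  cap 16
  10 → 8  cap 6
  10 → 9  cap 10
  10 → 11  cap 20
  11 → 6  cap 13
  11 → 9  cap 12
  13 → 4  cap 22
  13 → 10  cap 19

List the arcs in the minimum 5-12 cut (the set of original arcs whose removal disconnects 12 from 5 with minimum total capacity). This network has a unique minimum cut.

augment #1: 5→3→12 push 11
augment #2: 5→11→6→12 push 2
augment #3: 5→1→8→4→12 push 1
augment #4: 5→11→6→0→12 push 2
augment #5: 5→1→8→2→3→12 push 5
augment #6: 5→1→7→10→9→6→0→12 push 9
max flow = 30; residual-reachable set from 5 gives S-side
cut edges (S→T): {(1,7), (2,3), (5,3), (5,11), (8,4)} total cap 30

Min-cut arcs: {(1,7), (2,3), (5,3), (5,11), (8,4)} (total capacity 30)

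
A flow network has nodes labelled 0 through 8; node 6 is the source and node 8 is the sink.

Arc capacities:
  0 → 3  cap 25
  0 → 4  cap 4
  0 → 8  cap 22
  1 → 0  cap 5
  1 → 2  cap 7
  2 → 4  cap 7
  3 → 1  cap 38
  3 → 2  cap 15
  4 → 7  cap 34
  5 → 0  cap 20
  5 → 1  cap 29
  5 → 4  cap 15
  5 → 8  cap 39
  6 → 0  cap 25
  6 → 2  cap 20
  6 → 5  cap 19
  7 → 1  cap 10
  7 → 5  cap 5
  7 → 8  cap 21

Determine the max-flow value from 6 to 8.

augment #1: 6→0→8 bottleneck 22, total now 22
augment #2: 6→5→8 bottleneck 19, total now 41
augment #3: 6→0→4→7→8 bottleneck 3, total now 44
augment #4: 6→2→4→7→8 bottleneck 7, total now 51

Maximum flow value: 51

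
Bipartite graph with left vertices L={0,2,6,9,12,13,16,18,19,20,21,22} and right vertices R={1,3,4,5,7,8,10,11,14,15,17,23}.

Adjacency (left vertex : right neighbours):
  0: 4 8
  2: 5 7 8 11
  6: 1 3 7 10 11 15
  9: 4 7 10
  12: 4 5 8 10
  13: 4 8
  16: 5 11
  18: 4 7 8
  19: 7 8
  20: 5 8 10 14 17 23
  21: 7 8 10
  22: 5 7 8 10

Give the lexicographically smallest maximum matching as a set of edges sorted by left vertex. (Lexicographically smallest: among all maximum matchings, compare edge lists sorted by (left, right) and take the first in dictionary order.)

|M| = 8 (so the lex-smallest maximum matching has 8 edges)
process left vertices in ascending order; for each, take the smallest-labelled available neighbour that still permits 8 edges overall, or leave it unmatched if none does
lex-smallest matching: {0-4, 2-5, 6-1, 9-7, 12-8, 16-11, 20-14, 21-10}

Lex-smallest maximum matching: {(0,4), (2,5), (6,1), (9,7), (12,8), (16,11), (20,14), (21,10)}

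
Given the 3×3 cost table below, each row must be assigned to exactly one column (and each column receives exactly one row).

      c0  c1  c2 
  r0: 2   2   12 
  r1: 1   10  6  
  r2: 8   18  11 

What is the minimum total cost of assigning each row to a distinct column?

Minimum assignment cost: 14

optimal assignment: row0→col1 (cost 2), row1→col0 (cost 1), row2→col2 (cost 11)
total = 2 + 1 + 11 = 14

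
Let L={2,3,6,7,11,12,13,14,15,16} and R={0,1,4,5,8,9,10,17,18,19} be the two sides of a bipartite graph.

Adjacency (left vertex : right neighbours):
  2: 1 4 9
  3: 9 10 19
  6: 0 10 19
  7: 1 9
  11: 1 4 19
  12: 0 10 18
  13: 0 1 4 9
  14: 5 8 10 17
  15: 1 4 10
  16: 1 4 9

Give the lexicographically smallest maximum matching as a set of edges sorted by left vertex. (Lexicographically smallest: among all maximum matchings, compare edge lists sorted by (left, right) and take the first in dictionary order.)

|M| = 8 (so the lex-smallest maximum matching has 8 edges)
process left vertices in ascending order; for each, take the smallest-labelled available neighbour that still permits 8 edges overall, or leave it unmatched if none does
lex-smallest matching: {2-1, 3-9, 6-0, 11-19, 12-18, 13-4, 14-5, 15-10}

Lex-smallest maximum matching: {(2,1), (3,9), (6,0), (11,19), (12,18), (13,4), (14,5), (15,10)}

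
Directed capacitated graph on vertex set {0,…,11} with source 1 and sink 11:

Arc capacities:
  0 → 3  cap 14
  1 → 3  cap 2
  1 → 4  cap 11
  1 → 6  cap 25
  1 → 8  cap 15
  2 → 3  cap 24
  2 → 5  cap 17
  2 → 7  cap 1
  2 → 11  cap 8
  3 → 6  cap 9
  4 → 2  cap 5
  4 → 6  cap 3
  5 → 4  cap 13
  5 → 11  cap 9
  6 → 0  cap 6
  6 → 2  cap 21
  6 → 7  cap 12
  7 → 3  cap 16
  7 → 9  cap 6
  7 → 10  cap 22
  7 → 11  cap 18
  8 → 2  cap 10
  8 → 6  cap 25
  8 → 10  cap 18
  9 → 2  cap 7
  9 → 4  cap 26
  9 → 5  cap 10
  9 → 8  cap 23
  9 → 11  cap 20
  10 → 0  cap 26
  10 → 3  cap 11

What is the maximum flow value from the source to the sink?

Maximum flow value: 30

augment #1: 1→4→2→11 bottleneck 5, total now 5
augment #2: 1→6→2→11 bottleneck 3, total now 8
augment #3: 1→6→7→11 bottleneck 12, total now 20
augment #4: 1→6→2→5→11 bottleneck 9, total now 29
augment #5: 1→6→2→7→11 bottleneck 1, total now 30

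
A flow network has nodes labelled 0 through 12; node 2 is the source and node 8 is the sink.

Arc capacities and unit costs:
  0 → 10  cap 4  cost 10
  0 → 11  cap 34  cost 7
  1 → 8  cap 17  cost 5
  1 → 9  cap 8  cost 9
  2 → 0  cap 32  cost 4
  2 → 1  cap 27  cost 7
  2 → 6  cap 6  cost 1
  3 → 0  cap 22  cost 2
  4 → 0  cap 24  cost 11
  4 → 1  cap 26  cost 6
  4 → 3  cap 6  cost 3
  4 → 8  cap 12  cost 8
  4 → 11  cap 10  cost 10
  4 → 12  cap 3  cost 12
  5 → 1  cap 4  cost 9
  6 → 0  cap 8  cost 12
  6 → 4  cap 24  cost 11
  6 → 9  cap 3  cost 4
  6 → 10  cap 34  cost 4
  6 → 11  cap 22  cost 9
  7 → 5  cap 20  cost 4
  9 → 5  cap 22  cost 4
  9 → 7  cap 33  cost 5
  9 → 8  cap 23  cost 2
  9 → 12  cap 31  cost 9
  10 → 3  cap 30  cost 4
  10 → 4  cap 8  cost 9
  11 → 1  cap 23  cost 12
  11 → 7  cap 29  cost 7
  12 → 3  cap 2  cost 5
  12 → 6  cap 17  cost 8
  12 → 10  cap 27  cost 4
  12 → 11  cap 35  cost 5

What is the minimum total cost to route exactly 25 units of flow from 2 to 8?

Minimum cost for 25 units: 315

shortest-cost path #1: 2→6→9→8 push 3 @ unit cost 7 (adds 21)
shortest-cost path #2: 2→1→8 push 17 @ unit cost 12 (adds 204)
shortest-cost path #3: 2→1→9→8 push 5 @ unit cost 18 (adds 90)
total cost = 315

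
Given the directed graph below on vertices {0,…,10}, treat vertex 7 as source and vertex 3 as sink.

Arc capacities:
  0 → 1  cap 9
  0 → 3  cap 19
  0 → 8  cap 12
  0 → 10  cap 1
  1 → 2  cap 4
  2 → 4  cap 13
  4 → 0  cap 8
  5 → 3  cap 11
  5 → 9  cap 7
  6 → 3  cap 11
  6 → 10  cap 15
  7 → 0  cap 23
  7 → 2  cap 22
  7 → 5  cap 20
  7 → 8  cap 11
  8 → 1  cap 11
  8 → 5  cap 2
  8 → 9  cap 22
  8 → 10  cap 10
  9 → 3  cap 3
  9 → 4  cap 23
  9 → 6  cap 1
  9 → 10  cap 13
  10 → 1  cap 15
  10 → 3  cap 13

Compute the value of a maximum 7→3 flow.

augment #1: 7→0→3 bottleneck 19, total now 19
augment #2: 7→5→3 bottleneck 11, total now 30
augment #3: 7→0→10→3 bottleneck 1, total now 31
augment #4: 7→5→9→3 bottleneck 3, total now 34
augment #5: 7→8→10→3 bottleneck 10, total now 44
augment #6: 7→5→9→6→3 bottleneck 1, total now 45
augment #7: 7→5→9→10→3 bottleneck 2, total now 47

Maximum flow value: 47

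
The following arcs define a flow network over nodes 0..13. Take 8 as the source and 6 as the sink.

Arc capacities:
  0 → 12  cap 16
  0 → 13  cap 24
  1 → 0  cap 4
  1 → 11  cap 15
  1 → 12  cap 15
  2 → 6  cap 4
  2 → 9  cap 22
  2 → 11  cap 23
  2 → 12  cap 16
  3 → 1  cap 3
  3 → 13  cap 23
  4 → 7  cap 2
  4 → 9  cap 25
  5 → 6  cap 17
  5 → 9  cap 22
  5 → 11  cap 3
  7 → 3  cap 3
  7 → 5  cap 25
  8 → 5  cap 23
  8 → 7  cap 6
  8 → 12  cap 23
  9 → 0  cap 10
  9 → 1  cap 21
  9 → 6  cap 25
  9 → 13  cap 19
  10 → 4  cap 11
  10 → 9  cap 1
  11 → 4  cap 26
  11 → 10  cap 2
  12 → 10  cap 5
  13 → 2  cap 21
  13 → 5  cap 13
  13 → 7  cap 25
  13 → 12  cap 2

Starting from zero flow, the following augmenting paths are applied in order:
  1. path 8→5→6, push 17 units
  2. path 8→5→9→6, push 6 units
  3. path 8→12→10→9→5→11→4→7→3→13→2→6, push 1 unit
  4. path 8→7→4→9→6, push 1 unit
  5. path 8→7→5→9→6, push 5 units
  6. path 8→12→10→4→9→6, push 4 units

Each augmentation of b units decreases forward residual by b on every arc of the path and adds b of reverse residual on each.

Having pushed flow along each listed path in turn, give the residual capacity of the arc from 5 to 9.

Residual capacity of (5,9): 12

after path 1 (8→5→6, push 17): res(5,9)=22
after path 2 (8→5→9→6, push 6): res(5,9)=16
after path 3 (8→12→10→9→5→11→4→7→3→13→2→6, push 1): res(5,9)=17
after path 4 (8→7→4→9→6, push 1): res(5,9)=17
after path 5 (8→7→5→9→6, push 5): res(5,9)=12
after path 6 (8→12→10→4→9→6, push 4): res(5,9)=12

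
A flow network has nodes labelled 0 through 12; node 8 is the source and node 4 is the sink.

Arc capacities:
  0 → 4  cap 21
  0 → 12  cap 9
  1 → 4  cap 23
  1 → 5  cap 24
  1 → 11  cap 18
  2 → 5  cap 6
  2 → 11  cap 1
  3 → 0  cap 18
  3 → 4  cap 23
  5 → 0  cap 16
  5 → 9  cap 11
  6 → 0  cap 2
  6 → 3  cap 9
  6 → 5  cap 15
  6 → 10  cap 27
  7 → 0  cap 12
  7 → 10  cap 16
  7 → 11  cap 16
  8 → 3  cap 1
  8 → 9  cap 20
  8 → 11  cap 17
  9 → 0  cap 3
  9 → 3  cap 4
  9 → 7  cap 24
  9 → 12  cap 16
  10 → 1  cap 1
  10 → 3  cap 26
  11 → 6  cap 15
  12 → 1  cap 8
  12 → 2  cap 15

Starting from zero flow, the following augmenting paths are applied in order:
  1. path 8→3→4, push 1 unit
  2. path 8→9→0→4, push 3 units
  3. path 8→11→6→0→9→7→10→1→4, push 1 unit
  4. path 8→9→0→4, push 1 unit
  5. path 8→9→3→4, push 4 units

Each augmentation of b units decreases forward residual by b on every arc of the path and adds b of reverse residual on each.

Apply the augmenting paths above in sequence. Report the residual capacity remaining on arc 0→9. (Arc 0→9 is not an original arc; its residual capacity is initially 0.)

after path 1 (8→3→4, push 1): res(0,9)=0
after path 2 (8→9→0→4, push 3): res(0,9)=3
after path 3 (8→11→6→0→9→7→10→1→4, push 1): res(0,9)=2
after path 4 (8→9→0→4, push 1): res(0,9)=3
after path 5 (8→9→3→4, push 4): res(0,9)=3

Residual capacity of (0,9): 3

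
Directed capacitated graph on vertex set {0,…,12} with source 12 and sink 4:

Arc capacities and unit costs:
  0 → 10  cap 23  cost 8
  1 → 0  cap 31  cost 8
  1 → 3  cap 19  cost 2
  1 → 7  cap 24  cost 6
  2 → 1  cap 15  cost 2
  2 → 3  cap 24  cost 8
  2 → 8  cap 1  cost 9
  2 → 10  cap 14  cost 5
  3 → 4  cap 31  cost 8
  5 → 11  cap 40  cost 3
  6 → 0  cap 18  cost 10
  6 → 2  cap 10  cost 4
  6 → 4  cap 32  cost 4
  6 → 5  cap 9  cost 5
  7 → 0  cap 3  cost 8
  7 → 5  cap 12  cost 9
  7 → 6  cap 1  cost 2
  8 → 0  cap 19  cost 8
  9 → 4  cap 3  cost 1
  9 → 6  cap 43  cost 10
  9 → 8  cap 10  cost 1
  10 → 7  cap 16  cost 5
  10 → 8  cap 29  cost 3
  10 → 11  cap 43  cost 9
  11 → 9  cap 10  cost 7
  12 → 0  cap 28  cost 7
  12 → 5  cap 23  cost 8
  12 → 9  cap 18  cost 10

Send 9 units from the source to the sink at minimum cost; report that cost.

shortest-cost path #1: 12→9→4 push 3 @ unit cost 11 (adds 33)
shortest-cost path #2: 12→9→6→4 push 6 @ unit cost 24 (adds 144)
total cost = 177

Minimum cost for 9 units: 177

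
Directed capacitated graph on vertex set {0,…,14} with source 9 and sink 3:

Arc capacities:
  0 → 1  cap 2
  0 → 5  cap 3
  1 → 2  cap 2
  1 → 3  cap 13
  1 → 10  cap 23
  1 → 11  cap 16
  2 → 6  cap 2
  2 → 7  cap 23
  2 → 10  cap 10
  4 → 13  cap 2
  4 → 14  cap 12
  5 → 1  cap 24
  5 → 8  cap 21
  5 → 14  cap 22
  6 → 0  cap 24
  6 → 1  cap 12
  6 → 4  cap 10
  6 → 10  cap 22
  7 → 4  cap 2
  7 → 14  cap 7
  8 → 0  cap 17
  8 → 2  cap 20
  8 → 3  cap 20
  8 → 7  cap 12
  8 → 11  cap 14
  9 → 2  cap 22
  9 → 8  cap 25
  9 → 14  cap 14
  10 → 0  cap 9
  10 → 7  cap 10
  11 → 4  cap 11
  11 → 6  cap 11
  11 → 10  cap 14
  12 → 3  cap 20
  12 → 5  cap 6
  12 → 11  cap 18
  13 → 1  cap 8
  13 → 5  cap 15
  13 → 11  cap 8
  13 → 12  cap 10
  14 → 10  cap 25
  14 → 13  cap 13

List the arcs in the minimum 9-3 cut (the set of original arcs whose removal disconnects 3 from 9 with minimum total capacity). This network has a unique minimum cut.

augment #1: 9→8→3 push 20
augment #2: 9→2→6→1→3 push 2
augment #3: 9→8→0→1→3 push 2
augment #4: 9→14→13→1→3 push 8
augment #5: 9→14→13→12→3 push 5
augment #6: 9→8→0→5→1→3 push 1
augment #7: 9→2→7→4→13→12→3 push 2
augment #8: 9→8→0→5→1→13→12→3 push 2
augment #9: 9→2→10→0→8→11→6→1→13→12→3 push 1
max flow = 43; residual-reachable set from 9 gives S-side
cut edges (S→T): {(1,3), (8,3), (13,12)} total cap 43

Min-cut arcs: {(1,3), (8,3), (13,12)} (total capacity 43)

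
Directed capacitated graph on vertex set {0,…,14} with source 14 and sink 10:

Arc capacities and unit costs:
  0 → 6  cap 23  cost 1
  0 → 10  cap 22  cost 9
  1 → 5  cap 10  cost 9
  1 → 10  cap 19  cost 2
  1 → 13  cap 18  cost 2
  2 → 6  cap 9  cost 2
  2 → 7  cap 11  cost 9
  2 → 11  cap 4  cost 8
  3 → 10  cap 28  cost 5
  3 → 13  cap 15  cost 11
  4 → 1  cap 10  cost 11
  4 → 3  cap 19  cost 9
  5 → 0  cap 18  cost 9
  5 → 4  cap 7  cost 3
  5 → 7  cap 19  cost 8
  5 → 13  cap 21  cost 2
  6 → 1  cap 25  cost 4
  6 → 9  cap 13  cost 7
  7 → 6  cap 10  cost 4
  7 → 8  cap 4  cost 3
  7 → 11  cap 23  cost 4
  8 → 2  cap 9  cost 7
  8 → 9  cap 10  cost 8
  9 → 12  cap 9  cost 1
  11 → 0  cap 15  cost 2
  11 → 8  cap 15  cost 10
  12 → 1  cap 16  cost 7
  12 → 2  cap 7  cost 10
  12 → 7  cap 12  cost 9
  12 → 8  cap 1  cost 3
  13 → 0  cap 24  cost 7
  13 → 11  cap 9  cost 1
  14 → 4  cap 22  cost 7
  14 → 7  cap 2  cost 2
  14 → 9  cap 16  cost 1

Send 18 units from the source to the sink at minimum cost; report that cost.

shortest-cost path #1: 14→9→12→1→10 push 9 @ unit cost 11 (adds 99)
shortest-cost path #2: 14→7→6→1→10 push 2 @ unit cost 12 (adds 24)
shortest-cost path #3: 14→4→1→10 push 7 @ unit cost 20 (adds 140)
total cost = 263

Minimum cost for 18 units: 263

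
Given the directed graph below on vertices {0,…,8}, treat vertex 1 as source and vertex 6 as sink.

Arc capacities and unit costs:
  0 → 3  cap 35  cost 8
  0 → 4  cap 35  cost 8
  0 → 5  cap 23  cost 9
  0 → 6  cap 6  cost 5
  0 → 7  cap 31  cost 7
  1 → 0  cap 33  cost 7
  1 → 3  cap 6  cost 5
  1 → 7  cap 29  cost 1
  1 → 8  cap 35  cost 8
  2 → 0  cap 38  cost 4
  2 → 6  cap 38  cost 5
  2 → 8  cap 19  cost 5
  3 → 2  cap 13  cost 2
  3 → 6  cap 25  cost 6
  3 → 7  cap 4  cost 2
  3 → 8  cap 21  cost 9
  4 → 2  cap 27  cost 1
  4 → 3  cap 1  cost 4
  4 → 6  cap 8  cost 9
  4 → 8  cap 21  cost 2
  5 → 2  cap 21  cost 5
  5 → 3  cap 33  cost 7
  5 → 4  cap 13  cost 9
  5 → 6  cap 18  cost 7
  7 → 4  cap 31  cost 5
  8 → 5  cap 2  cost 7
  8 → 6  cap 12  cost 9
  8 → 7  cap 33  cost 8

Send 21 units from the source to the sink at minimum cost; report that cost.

Minimum cost for 21 units: 246

shortest-cost path #1: 1→3→6 push 6 @ unit cost 11 (adds 66)
shortest-cost path #2: 1→0→6 push 6 @ unit cost 12 (adds 72)
shortest-cost path #3: 1→7→4→2→6 push 9 @ unit cost 12 (adds 108)
total cost = 246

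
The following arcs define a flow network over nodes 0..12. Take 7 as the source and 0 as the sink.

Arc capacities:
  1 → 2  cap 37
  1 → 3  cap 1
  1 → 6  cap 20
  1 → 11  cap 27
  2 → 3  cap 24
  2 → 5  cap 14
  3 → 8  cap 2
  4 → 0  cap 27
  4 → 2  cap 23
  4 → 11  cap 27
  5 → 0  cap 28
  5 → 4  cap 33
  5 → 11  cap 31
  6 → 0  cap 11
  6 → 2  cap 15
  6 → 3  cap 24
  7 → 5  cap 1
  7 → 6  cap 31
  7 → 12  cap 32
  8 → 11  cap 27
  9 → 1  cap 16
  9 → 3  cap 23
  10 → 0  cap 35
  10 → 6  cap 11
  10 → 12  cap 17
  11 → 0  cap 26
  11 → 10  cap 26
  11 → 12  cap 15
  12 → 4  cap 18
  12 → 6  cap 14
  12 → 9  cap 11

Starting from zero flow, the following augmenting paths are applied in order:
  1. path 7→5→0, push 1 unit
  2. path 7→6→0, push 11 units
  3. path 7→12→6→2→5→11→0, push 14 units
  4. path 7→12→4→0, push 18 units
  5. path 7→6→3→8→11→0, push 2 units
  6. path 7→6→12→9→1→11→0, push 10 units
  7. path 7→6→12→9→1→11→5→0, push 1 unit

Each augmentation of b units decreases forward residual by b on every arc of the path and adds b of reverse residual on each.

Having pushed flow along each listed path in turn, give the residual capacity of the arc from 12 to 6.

Residual capacity of (12,6): 11

after path 1 (7→5→0, push 1): res(12,6)=14
after path 2 (7→6→0, push 11): res(12,6)=14
after path 3 (7→12→6→2→5→11→0, push 14): res(12,6)=0
after path 4 (7→12→4→0, push 18): res(12,6)=0
after path 5 (7→6→3→8→11→0, push 2): res(12,6)=0
after path 6 (7→6→12→9→1→11→0, push 10): res(12,6)=10
after path 7 (7→6→12→9→1→11→5→0, push 1): res(12,6)=11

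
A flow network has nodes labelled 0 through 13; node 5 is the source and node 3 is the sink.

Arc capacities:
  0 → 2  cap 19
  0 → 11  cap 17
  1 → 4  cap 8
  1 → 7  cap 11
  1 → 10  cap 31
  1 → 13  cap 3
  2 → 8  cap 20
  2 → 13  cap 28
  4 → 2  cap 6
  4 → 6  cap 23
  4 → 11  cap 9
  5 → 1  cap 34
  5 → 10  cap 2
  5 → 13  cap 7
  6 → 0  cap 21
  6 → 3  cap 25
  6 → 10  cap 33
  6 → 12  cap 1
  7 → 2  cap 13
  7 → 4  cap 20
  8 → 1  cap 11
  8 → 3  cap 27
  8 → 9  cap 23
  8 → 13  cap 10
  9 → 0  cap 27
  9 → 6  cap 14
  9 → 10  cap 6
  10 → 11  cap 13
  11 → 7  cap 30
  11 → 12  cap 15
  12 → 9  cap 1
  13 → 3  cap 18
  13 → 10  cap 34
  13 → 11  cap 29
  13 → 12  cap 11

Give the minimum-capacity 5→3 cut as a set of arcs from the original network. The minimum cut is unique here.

Min-cut arcs: {(1,4), (1,7), (1,13), (5,13), (10,11)} (total capacity 42)

augment #1: 5→13→3 push 7
augment #2: 5→1→13→3 push 3
augment #3: 5→1→4→6→3 push 8
augment #4: 5→1→7→2→8→3 push 11
augment #5: 5→10→11→7→2→8→3 push 2
augment #6: 5→1→10→11→7→4→6→3 push 11
max flow = 42; residual-reachable set from 5 gives S-side
cut edges (S→T): {(1,4), (1,7), (1,13), (5,13), (10,11)} total cap 42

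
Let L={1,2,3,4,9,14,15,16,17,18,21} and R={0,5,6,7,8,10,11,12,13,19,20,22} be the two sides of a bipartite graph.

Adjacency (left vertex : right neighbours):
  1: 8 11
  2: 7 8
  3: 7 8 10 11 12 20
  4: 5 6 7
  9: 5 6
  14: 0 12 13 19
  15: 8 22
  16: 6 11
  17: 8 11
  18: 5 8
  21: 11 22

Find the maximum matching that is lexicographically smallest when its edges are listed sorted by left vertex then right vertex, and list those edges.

|M| = 8 (so the lex-smallest maximum matching has 8 edges)
process left vertices in ascending order; for each, take the smallest-labelled available neighbour that still permits 8 edges overall, or leave it unmatched if none does
lex-smallest matching: {1-8, 2-7, 3-10, 4-5, 9-6, 14-0, 15-22, 16-11}

Lex-smallest maximum matching: {(1,8), (2,7), (3,10), (4,5), (9,6), (14,0), (15,22), (16,11)}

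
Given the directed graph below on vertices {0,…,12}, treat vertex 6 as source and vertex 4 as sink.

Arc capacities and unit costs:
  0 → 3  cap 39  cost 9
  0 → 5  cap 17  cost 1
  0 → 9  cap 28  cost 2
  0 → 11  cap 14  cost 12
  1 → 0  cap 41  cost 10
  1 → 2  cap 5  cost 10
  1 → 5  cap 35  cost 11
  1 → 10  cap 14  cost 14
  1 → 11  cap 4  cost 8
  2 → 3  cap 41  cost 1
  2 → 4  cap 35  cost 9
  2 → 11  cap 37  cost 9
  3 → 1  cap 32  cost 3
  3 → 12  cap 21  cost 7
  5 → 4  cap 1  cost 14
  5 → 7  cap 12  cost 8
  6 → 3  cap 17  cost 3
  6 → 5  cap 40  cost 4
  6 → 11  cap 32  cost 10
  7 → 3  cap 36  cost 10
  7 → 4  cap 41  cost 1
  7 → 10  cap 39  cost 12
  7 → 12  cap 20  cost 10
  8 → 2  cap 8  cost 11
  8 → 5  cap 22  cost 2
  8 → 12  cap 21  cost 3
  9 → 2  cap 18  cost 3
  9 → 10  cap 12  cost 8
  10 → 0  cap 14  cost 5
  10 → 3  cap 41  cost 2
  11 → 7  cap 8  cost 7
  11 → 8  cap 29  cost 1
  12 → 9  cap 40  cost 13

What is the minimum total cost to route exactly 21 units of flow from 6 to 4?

shortest-cost path #1: 6→5→7→4 push 12 @ unit cost 13 (adds 156)
shortest-cost path #2: 6→5→4 push 1 @ unit cost 18 (adds 18)
shortest-cost path #3: 6→11→7→4 push 8 @ unit cost 18 (adds 144)
total cost = 318

Minimum cost for 21 units: 318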